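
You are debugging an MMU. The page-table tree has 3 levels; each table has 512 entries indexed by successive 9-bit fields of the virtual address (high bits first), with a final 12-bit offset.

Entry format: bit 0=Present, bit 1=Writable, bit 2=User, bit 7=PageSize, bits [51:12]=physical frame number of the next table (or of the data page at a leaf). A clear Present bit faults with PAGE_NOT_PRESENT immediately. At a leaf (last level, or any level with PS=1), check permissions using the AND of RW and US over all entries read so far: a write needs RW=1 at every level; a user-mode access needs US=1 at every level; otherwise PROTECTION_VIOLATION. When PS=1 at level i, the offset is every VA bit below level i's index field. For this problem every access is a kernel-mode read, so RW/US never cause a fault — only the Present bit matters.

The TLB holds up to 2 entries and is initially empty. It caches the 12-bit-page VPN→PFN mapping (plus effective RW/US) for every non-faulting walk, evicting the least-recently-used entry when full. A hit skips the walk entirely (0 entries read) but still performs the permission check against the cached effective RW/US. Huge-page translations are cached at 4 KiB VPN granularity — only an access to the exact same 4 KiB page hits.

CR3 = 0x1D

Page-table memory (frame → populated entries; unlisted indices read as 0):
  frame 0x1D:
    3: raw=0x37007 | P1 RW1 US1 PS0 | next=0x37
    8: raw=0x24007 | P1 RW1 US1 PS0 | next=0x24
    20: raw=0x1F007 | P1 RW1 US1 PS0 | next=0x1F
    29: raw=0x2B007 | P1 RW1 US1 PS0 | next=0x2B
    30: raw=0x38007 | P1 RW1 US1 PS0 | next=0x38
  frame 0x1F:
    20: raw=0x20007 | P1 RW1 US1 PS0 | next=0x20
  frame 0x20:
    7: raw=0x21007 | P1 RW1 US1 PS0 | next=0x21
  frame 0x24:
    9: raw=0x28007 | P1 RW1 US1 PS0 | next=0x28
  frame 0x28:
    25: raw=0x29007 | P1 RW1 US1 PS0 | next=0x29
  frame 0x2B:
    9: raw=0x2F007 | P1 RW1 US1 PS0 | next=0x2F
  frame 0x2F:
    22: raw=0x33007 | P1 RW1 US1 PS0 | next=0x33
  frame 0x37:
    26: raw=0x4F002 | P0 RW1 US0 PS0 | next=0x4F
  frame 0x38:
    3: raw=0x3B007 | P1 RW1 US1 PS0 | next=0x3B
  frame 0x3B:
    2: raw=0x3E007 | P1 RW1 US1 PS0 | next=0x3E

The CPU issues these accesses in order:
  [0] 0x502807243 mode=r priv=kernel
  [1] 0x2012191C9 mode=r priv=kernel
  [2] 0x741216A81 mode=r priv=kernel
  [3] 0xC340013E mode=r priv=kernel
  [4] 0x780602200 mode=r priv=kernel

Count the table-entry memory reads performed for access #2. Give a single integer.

Trace:
#0 VA=0x502807243 (r,kernel):
  lvl0: tbl 0x1D, slot 20 ⇒ 0x1F007 (P1/RW1/US1/PS0)
  lvl1: tbl 0x1F, slot 20 ⇒ 0x20007 (P1/RW1/US1/PS0)
  lvl2: tbl 0x20, slot 7 ⇒ 0x21007 (P1/RW1/US1/PS0)
  ✓ 0x21243  — 3 lookups
#1 VA=0x2012191C9 (r,kernel):
  lvl0: tbl 0x1D, slot 8 ⇒ 0x24007 (P1/RW1/US1/PS0)
  lvl1: tbl 0x24, slot 9 ⇒ 0x28007 (P1/RW1/US1/PS0)
  lvl2: tbl 0x28, slot 25 ⇒ 0x29007 (P1/RW1/US1/PS0)
  ✓ 0x291C9  — 3 lookups
#2 VA=0x741216A81 (r,kernel):
  lvl0: tbl 0x1D, slot 29 ⇒ 0x2B007 (P1/RW1/US1/PS0)
  lvl1: tbl 0x2B, slot 9 ⇒ 0x2F007 (P1/RW1/US1/PS0)
  lvl2: tbl 0x2F, slot 22 ⇒ 0x33007 (P1/RW1/US1/PS0)
  ✓ 0x33A81  — 3 lookups
#3 VA=0xC340013E (r,kernel):
  lvl0: tbl 0x1D, slot 3 ⇒ 0x37007 (P1/RW1/US1/PS0)
  lvl1: tbl 0x37, slot 26 ⇒ 0x4F002 (P0/RW1/US0/PS0)
  → PAGE_NOT_PRESENT  (2 entries read)
#4 VA=0x780602200 (r,kernel):
  lvl0: tbl 0x1D, slot 30 ⇒ 0x38007 (P1/RW1/US1/PS0)
  lvl1: tbl 0x38, slot 3 ⇒ 0x3B007 (P1/RW1/US1/PS0)
  lvl2: tbl 0x3B, slot 2 ⇒ 0x3E007 (P1/RW1/US1/PS0)
  ✓ 0x3E200  — 3 lookups

Entries read for #2: 3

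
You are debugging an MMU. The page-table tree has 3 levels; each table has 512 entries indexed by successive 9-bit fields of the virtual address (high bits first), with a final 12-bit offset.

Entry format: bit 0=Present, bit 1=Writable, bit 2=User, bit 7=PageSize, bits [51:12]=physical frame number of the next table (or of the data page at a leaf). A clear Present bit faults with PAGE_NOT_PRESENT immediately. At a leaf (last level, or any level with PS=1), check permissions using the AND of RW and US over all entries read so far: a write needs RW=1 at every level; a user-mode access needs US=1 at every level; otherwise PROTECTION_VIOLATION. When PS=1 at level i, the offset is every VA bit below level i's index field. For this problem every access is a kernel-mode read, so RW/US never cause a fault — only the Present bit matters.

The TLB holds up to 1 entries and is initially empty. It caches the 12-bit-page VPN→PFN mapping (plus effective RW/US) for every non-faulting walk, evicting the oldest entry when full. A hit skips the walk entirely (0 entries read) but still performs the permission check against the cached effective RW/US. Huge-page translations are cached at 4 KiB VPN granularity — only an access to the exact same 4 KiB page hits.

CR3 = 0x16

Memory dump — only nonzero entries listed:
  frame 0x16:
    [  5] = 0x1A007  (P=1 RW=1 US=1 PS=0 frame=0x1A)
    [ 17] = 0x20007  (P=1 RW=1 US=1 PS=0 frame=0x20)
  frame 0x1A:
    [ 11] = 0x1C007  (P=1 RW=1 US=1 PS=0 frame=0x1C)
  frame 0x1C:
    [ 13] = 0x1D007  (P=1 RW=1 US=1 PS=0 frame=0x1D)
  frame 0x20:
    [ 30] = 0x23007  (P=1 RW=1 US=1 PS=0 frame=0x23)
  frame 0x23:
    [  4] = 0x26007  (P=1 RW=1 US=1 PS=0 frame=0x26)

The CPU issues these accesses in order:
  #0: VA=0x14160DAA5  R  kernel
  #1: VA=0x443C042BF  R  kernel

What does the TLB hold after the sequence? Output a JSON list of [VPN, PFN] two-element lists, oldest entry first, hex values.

Per-access translation:
#0 VA=0x14160DAA5 (r,kernel):
  lvl0: tbl 0x16, slot 5 ⇒ 0x1A007 (P1/RW1/US1/PS0)
  lvl1: tbl 0x1A, slot 11 ⇒ 0x1C007 (P1/RW1/US1/PS0)
  lvl2: tbl 0x1C, slot 13 ⇒ 0x1D007 (P1/RW1/US1/PS0)
  → PA=0x1DAA5  (3 entries read)
#1 VA=0x443C042BF (r,kernel):
  lvl0: tbl 0x16, slot 17 ⇒ 0x20007 (P1/RW1/US1/PS0)
  lvl1: tbl 0x20, slot 30 ⇒ 0x23007 (P1/RW1/US1/PS0)
  lvl2: tbl 0x23, slot 4 ⇒ 0x26007 (P1/RW1/US1/PS0)
  → PA=0x262BF  (3 entries read)

TLB: [["0x443C04", "0x26"]]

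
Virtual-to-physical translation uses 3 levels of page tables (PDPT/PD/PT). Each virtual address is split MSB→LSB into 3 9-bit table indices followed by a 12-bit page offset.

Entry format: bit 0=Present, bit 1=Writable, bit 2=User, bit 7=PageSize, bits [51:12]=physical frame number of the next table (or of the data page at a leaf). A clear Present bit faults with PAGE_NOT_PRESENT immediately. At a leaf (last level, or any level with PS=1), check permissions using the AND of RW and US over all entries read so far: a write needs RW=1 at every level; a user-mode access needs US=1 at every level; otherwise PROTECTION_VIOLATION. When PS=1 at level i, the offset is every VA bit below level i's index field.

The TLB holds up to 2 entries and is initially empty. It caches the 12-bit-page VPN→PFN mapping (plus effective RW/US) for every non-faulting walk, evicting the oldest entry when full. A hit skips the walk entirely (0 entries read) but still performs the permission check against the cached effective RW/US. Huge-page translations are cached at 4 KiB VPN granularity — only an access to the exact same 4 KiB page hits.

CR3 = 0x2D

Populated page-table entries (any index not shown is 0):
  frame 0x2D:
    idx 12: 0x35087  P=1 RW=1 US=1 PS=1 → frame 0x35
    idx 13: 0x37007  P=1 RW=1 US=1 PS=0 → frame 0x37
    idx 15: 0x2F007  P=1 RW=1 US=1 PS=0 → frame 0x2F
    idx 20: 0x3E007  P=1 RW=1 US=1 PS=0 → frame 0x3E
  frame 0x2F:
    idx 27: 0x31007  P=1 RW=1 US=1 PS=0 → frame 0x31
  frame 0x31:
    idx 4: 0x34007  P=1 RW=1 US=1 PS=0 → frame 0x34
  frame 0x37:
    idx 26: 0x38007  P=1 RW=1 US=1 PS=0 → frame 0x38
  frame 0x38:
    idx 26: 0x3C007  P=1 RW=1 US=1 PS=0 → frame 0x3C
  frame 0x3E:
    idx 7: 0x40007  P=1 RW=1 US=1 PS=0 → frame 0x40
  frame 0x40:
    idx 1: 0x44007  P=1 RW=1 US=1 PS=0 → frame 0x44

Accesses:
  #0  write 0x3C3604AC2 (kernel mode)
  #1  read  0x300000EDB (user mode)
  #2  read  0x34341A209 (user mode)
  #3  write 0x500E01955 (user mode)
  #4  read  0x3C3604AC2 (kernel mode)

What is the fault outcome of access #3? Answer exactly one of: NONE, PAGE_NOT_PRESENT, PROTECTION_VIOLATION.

Walk each access:
#0 VA=0x3C3604AC2 (w,kernel):
  L0: frame=0x2D idx=15 entry=0x2F007 [P=1 RW=1 US=1 PS=0]
  L1: frame=0x2F idx=27 entry=0x31007 [P=1 RW=1 US=1 PS=0]
  L2: frame=0x31 idx=4 entry=0x34007 [P=1 RW=1 US=1 PS=0]
  ✓ 0x34AC2  — 3 lookups
#1 VA=0x300000EDB (r,user):
  L0: frame=0x2D idx=12 entry=0x35087 [P=1 RW=1 US=1 PS=1]
  ✓ 0x35EDB (huge @L0)  — 1 lookups
#2 VA=0x34341A209 (r,user):
  L0: frame=0x2D idx=13 entry=0x37007 [P=1 RW=1 US=1 PS=0]
  L1: frame=0x37 idx=26 entry=0x38007 [P=1 RW=1 US=1 PS=0]
  L2: frame=0x38 idx=26 entry=0x3C007 [P=1 RW=1 US=1 PS=0]
  ✓ 0x3C209  — 3 lookups
#3 VA=0x500E01955 (w,user):
  L0: frame=0x2D idx=20 entry=0x3E007 [P=1 RW=1 US=1 PS=0]
  L1: frame=0x3E idx=7 entry=0x40007 [P=1 RW=1 US=1 PS=0]
  L2: frame=0x40 idx=1 entry=0x44007 [P=1 RW=1 US=1 PS=0]
  ✓ 0x44955  — 3 lookups
#4 VA=0x3C3604AC2 (r,kernel):
  L0: frame=0x2D idx=15 entry=0x2F007 [P=1 RW=1 US=1 PS=0]
  L1: frame=0x2F idx=27 entry=0x31007 [P=1 RW=1 US=1 PS=0]
  L2: frame=0x31 idx=4 entry=0x34007 [P=1 RW=1 US=1 PS=0]
  ✓ 0x34AC2  — 3 lookups

Access #3 fault: NONE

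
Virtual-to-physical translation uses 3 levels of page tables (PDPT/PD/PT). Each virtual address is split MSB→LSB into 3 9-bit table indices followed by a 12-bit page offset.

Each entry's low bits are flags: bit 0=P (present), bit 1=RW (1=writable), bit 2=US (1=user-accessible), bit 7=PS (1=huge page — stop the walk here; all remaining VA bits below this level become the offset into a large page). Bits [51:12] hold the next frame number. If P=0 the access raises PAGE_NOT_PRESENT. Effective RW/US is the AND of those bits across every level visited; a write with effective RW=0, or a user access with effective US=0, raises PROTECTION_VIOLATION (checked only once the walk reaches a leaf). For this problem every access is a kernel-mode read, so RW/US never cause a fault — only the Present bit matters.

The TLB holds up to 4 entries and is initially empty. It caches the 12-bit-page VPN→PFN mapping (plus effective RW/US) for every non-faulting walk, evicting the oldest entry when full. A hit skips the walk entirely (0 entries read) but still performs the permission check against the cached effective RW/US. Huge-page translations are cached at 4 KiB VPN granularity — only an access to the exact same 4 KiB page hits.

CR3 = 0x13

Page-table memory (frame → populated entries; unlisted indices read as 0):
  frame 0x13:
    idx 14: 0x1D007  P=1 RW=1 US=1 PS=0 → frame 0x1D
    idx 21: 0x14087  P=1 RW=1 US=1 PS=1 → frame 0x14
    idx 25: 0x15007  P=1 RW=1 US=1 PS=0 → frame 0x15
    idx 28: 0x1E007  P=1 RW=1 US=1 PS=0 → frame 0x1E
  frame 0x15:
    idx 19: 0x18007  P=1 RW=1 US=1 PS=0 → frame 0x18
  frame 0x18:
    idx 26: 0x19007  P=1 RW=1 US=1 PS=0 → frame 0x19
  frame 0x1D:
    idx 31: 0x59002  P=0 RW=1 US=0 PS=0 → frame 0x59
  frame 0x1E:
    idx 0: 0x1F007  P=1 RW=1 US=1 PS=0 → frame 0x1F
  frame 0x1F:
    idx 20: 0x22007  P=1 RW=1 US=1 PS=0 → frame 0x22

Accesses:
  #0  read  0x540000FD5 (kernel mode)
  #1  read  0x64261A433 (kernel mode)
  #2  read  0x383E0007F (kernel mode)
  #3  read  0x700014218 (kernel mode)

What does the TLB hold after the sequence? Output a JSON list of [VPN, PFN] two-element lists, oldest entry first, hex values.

Trace:
#0 VA=0x540000FD5 (r,kernel):
  [0] read 0x13 idx=21: raw=0x14087 flags P=1 W=1 U=1 S=1
  ✓ 0x14FD5 (huge @L0)  — 1 lookups
#1 VA=0x64261A433 (r,kernel):
  [0] read 0x13 idx=25: raw=0x15007 flags P=1 W=1 U=1 S=0
  [1] read 0x15 idx=19: raw=0x18007 flags P=1 W=1 U=1 S=0
  [2] read 0x18 idx=26: raw=0x19007 flags P=1 W=1 U=1 S=0
  ✓ 0x19433  — 3 lookups
#2 VA=0x383E0007F (r,kernel):
  [0] read 0x13 idx=14: raw=0x1D007 flags P=1 W=1 U=1 S=0
  [1] read 0x1D idx=31: raw=0x59002 flags P=0 W=1 U=0 S=0
  ✗ PAGE_NOT_PRESENT  [2 reads]
#3 VA=0x700014218 (r,kernel):
  [0] read 0x13 idx=28: raw=0x1E007 flags P=1 W=1 U=1 S=0
  [1] read 0x1E idx=0: raw=0x1F007 flags P=1 W=1 U=1 S=0
  [2] read 0x1F idx=20: raw=0x22007 flags P=1 W=1 U=1 S=0
  ✓ 0x22218  — 3 lookups

TLB: [["0x540000", "0x14"], ["0x64261A", "0x19"], ["0x700014", "0x22"]]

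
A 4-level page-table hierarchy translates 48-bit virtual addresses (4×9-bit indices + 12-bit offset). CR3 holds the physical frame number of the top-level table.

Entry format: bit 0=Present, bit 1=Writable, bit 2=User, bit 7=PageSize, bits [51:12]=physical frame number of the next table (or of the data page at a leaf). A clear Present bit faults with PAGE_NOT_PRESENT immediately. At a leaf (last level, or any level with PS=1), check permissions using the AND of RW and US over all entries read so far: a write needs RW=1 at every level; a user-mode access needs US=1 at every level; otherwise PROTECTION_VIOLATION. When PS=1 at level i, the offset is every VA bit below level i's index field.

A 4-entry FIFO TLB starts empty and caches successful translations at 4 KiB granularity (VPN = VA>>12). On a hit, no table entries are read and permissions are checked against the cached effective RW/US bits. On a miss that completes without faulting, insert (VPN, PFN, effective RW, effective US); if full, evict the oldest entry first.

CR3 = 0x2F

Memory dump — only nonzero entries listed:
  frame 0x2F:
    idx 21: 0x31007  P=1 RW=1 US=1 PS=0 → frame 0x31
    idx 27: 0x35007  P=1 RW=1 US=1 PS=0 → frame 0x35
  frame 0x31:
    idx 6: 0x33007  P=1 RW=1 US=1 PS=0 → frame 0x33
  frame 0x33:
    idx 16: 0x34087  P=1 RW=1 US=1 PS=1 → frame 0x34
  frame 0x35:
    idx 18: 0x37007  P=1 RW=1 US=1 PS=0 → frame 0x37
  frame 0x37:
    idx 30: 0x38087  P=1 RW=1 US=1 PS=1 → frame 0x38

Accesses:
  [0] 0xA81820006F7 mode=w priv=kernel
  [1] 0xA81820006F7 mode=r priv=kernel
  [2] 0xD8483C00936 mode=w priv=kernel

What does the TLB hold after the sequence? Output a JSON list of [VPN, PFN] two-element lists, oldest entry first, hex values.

Trace:
#0 VA=0xA81820006F7 (w,kernel):
  L0: frame=0x2F idx=21 entry=0x31007 [P=1 RW=1 US=1 PS=0]
  L1: frame=0x31 idx=6 entry=0x33007 [P=1 RW=1 US=1 PS=0]
  L2: frame=0x33 idx=16 entry=0x34087 [P=1 RW=1 US=1 PS=1]
  ⇒ phys 0x346F7 (huge @L2)  [3 reads]
#1 VA=0xA81820006F7 (r,kernel):
  TLB hit vpn=0xA8182000 → PA=0x346F7
#2 VA=0xD8483C00936 (w,kernel):
  L0: frame=0x2F idx=27 entry=0x35007 [P=1 RW=1 US=1 PS=0]
  L1: frame=0x35 idx=18 entry=0x37007 [P=1 RW=1 US=1 PS=0]
  L2: frame=0x37 idx=30 entry=0x38087 [P=1 RW=1 US=1 PS=1]
  ⇒ phys 0x38936 (huge @L2)  [3 reads]

TLB: [["0xA8182000", "0x34"], ["0xD8483C00", "0x38"]]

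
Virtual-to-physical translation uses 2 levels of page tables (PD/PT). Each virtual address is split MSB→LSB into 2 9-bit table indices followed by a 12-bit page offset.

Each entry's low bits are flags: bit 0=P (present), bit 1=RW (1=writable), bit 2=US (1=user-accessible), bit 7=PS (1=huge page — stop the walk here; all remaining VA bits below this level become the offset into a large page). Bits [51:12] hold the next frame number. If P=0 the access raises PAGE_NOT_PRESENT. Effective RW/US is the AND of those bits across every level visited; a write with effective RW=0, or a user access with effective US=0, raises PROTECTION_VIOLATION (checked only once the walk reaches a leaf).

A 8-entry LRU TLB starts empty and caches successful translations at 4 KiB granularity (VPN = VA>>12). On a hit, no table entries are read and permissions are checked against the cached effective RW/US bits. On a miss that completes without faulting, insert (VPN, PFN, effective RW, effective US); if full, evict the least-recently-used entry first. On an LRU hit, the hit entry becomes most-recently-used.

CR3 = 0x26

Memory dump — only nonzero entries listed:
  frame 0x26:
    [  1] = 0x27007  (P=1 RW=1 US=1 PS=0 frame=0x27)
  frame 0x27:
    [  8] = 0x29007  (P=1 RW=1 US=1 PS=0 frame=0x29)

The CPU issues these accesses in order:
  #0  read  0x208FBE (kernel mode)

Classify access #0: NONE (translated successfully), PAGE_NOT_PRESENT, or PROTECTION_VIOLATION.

Per-access translation:
#0 VA=0x208FBE (r,kernel):
  lvl0: tbl 0x26, slot 1 ⇒ 0x27007 (P1/RW1/US1/PS0)
  lvl1: tbl 0x27, slot 8 ⇒ 0x29007 (P1/RW1/US1/PS0)
  → PA=0x29FBE  (2 entries read)

Access #0 fault: NONE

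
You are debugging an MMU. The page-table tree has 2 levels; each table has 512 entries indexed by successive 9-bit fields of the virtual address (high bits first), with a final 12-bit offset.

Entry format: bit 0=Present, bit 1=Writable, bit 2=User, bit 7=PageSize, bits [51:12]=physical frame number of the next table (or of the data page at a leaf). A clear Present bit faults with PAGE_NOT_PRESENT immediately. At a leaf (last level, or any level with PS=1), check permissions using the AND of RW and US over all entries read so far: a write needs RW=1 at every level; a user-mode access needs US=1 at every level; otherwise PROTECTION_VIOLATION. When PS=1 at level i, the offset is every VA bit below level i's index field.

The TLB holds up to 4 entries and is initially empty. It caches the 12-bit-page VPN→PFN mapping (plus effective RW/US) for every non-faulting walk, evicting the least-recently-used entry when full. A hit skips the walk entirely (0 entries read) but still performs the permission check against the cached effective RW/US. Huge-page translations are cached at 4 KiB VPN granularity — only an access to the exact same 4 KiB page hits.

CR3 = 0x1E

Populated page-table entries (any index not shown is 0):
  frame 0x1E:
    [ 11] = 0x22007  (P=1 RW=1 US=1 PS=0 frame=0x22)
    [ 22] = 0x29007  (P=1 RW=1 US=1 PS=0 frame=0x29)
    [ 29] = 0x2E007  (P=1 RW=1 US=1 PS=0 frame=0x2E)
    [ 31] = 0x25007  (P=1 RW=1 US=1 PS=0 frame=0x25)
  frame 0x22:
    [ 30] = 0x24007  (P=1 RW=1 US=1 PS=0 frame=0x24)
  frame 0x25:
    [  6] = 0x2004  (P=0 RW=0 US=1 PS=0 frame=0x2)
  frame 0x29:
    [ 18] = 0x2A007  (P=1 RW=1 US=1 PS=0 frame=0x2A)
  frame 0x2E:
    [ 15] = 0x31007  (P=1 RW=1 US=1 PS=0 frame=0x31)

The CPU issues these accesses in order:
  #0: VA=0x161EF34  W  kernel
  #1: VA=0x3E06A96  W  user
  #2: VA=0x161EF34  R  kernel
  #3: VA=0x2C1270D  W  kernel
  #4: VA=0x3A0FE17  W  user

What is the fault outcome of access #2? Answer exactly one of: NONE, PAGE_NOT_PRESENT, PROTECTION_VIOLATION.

Trace:
#0 VA=0x161EF34 (w,kernel):
  L0 @0x1E[11] → 0x22007  P=1,RW=1,US=1,PS=0
  L1 @0x22[30] → 0x24007  P=1,RW=1,US=1,PS=0
  ⇒ phys 0x24F34  [2 reads]
#1 VA=0x3E06A96 (w,user):
  L0 @0x1E[31] → 0x25007  P=1,RW=1,US=1,PS=0
  L1 @0x25[6] → 0x2004  P=0,RW=0,US=1,PS=0
  → PAGE_NOT_PRESENT  (2 entries read)
#2 VA=0x161EF34 (r,kernel):
  TLB hit vpn=0x161E → PA=0x24F34
#3 VA=0x2C1270D (w,kernel):
  L0 @0x1E[22] → 0x29007  P=1,RW=1,US=1,PS=0
  L1 @0x29[18] → 0x2A007  P=1,RW=1,US=1,PS=0
  ⇒ phys 0x2A70D  [2 reads]
#4 VA=0x3A0FE17 (w,user):
  L0 @0x1E[29] → 0x2E007  P=1,RW=1,US=1,PS=0
  L1 @0x2E[15] → 0x31007  P=1,RW=1,US=1,PS=0
  ⇒ phys 0x31E17  [2 reads]

Access #2 fault: NONE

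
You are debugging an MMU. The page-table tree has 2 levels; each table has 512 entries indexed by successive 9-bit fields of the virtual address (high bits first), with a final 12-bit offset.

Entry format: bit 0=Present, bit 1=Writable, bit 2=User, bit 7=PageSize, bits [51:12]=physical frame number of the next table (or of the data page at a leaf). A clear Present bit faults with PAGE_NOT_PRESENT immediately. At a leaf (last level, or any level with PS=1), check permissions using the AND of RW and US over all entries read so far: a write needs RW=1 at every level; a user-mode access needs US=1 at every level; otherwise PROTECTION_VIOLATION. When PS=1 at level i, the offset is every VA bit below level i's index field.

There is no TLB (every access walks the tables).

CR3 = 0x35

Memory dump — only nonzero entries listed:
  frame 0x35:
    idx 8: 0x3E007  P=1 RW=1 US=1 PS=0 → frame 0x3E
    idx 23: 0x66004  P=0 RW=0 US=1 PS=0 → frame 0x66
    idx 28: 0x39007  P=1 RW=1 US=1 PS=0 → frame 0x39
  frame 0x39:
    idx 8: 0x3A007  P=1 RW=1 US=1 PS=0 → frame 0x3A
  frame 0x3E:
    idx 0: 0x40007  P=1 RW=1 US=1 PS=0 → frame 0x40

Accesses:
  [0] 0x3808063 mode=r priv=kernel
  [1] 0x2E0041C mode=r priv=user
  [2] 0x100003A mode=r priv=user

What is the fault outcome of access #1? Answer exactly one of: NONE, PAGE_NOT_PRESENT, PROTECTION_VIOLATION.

Per-access translation:
#0 VA=0x3808063 (r,kernel):
  L0: frame=0x35 idx=28 entry=0x39007 [P=1 RW=1 US=1 PS=0]
  L1: frame=0x39 idx=8 entry=0x3A007 [P=1 RW=1 US=1 PS=0]
  ⇒ phys 0x3A063  [2 reads]
#1 VA=0x2E0041C (r,user):
  L0: frame=0x35 idx=23 entry=0x66004 [P=0 RW=0 US=1 PS=0]
  ⇒ fault: PAGE_NOT_PRESENT  — 1 lookups
#2 VA=0x100003A (r,user):
  L0: frame=0x35 idx=8 entry=0x3E007 [P=1 RW=1 US=1 PS=0]
  L1: frame=0x3E idx=0 entry=0x40007 [P=1 RW=1 US=1 PS=0]
  ⇒ phys 0x4003A  [2 reads]

Access #1 fault: PAGE_NOT_PRESENT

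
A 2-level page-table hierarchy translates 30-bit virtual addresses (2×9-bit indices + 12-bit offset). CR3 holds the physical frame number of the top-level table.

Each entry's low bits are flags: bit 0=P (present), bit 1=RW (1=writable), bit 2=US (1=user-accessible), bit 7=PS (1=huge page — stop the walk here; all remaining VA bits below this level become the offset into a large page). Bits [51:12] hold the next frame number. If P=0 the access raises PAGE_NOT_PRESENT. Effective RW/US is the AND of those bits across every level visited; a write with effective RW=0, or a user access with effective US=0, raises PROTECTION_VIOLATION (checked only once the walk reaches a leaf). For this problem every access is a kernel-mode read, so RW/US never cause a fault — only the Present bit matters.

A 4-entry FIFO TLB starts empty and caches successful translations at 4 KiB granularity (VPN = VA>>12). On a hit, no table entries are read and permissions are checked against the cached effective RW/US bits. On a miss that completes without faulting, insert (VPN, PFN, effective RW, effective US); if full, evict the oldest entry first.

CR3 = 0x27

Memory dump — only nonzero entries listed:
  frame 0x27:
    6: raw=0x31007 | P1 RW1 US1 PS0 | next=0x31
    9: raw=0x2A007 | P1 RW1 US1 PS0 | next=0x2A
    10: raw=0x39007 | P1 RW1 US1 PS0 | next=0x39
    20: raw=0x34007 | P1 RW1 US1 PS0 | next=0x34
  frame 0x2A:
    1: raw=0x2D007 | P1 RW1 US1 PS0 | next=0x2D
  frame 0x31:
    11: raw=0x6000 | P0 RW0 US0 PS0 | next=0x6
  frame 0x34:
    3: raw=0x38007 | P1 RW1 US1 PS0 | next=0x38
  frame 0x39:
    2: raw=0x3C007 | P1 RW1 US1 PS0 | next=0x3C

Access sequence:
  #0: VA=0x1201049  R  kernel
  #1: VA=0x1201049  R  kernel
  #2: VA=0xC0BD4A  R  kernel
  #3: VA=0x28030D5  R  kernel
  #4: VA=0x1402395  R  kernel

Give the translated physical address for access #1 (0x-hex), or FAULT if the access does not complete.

Trace:
#0 VA=0x1201049 (r,kernel):
  L0 @0x27[9] → 0x2A007  P=1,RW=1,US=1,PS=0
  L1 @0x2A[1] → 0x2D007  P=1,RW=1,US=1,PS=0
  → PA=0x2D049  (2 entries read)
#1 VA=0x1201049 (r,kernel):
  TLB hit vpn=0x1201 → PA=0x2D049
#2 VA=0xC0BD4A (r,kernel):
  L0 @0x27[6] → 0x31007  P=1,RW=1,US=1,PS=0
  L1 @0x31[11] → 0x6000  P=0,RW=0,US=0,PS=0
  ⇒ fault: PAGE_NOT_PRESENT  — 2 lookups
#3 VA=0x28030D5 (r,kernel):
  L0 @0x27[20] → 0x34007  P=1,RW=1,US=1,PS=0
  L1 @0x34[3] → 0x38007  P=1,RW=1,US=1,PS=0
  → PA=0x380D5  (2 entries read)
#4 VA=0x1402395 (r,kernel):
  L0 @0x27[10] → 0x39007  P=1,RW=1,US=1,PS=0
  L1 @0x39[2] → 0x3C007  P=1,RW=1,US=1,PS=0
  → PA=0x3C395  (2 entries read)

Access #1 PA: 0x2D049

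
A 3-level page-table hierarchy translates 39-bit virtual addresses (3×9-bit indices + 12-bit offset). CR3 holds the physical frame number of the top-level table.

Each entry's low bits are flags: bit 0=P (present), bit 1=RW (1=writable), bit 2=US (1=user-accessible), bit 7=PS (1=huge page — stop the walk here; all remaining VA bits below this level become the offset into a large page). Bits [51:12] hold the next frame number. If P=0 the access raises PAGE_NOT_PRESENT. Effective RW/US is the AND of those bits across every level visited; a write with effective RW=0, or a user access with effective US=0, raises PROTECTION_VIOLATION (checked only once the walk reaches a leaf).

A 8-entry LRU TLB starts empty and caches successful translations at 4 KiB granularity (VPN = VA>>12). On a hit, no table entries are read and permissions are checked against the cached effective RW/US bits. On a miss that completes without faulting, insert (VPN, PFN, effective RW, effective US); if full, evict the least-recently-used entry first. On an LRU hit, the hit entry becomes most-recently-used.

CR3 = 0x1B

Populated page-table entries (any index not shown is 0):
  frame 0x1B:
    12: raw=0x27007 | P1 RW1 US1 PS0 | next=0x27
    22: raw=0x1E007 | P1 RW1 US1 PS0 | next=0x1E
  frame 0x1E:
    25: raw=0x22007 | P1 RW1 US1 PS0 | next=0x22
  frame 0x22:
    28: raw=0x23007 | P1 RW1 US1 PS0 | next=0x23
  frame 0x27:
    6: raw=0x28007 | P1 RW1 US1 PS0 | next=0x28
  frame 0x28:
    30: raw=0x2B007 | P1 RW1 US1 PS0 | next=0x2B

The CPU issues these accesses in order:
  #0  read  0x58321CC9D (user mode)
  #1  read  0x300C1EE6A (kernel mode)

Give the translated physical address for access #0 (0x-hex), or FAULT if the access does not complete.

Trace:
#0 VA=0x58321CC9D (r,user):
  [0] read 0x1B idx=22: raw=0x1E007 flags P=1 W=1 U=1 S=0
  [1] read 0x1E idx=25: raw=0x22007 flags P=1 W=1 U=1 S=0
  [2] read 0x22 idx=28: raw=0x23007 flags P=1 W=1 U=1 S=0
  ⇒ phys 0x23C9D  [3 reads]
#1 VA=0x300C1EE6A (r,kernel):
  [0] read 0x1B idx=12: raw=0x27007 flags P=1 W=1 U=1 S=0
  [1] read 0x27 idx=6: raw=0x28007 flags P=1 W=1 U=1 S=0
  [2] read 0x28 idx=30: raw=0x2B007 flags P=1 W=1 U=1 S=0
  ⇒ phys 0x2BE6A  [3 reads]

Access #0 PA: 0x23C9D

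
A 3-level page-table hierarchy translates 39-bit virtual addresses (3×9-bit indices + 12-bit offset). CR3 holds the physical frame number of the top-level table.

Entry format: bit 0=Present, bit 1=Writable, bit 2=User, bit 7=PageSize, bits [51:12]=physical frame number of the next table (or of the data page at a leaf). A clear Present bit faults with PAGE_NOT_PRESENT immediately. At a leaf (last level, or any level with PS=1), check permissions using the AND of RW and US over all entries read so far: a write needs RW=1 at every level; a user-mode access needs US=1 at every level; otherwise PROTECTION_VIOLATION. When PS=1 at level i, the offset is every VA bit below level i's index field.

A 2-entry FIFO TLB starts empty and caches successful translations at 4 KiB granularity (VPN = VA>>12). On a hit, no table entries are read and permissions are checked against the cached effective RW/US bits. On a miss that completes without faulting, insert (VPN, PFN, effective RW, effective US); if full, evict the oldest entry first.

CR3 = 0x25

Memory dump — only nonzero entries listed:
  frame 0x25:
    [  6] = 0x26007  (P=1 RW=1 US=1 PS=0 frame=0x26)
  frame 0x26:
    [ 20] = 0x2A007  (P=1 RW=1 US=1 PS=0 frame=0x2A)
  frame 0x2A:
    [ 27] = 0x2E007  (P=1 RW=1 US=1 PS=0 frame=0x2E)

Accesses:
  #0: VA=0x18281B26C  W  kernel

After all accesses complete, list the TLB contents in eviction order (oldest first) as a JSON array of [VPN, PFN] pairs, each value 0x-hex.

Trace:
#0 VA=0x18281B26C (w,kernel):
  [0] read 0x25 idx=6: raw=0x26007 flags P=1 W=1 U=1 S=0
  [1] read 0x26 idx=20: raw=0x2A007 flags P=1 W=1 U=1 S=0
  [2] read 0x2A idx=27: raw=0x2E007 flags P=1 W=1 U=1 S=0
  → PA=0x2E26C  (3 entries read)

TLB: [["0x18281B", "0x2E"]]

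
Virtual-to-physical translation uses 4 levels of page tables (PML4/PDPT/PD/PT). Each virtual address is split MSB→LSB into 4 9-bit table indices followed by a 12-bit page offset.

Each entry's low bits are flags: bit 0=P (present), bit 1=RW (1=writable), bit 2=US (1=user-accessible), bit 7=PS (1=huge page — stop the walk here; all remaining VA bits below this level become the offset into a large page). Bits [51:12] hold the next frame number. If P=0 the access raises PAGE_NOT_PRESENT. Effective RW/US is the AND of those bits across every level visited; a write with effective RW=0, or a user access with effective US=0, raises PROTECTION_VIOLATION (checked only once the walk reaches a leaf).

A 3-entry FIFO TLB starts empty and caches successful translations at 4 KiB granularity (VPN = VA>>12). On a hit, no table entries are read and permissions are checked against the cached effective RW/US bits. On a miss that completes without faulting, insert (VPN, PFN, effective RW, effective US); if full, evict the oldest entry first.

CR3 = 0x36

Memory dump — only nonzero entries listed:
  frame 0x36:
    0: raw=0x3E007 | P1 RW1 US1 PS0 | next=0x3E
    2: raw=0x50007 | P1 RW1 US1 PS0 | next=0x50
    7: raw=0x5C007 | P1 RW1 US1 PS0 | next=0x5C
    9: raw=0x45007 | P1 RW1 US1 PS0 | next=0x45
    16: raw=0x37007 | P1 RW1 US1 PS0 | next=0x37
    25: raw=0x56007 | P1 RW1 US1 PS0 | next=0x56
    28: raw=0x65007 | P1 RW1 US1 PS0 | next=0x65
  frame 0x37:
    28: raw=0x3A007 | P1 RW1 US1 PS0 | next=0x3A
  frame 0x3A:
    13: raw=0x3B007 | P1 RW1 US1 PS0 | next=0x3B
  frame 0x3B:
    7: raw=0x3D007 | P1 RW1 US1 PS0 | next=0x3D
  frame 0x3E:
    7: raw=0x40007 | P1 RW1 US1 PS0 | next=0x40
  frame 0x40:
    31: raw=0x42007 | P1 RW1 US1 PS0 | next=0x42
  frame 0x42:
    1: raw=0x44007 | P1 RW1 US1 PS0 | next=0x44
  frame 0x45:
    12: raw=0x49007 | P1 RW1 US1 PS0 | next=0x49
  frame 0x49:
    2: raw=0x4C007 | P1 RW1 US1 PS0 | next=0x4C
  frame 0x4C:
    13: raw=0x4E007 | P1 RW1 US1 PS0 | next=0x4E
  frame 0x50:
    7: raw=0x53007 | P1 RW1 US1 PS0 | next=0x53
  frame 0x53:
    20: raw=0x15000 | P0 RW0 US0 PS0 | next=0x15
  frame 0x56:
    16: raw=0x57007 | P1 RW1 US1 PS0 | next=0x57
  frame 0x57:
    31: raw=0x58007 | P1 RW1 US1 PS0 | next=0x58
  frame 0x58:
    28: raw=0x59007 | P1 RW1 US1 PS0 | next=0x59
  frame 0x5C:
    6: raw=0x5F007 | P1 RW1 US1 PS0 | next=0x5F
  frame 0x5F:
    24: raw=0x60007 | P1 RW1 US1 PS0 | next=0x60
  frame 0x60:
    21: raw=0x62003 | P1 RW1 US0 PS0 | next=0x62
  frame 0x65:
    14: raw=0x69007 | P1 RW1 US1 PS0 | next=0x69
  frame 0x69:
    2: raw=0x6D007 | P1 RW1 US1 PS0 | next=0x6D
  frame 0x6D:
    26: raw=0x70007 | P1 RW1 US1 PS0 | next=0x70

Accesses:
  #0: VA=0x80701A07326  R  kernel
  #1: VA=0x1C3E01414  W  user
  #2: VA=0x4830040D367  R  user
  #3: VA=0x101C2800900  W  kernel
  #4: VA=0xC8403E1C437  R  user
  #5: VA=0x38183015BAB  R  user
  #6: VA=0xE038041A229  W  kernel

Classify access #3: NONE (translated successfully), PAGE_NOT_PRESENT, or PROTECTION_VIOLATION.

Walk each access:
#0 VA=0x80701A07326 (r,kernel):
  lvl0: tbl 0x36, slot 16 ⇒ 0x37007 (P1/RW1/US1/PS0)
  lvl1: tbl 0x37, slot 28 ⇒ 0x3A007 (P1/RW1/US1/PS0)
  lvl2: tbl 0x3A, slot 13 ⇒ 0x3B007 (P1/RW1/US1/PS0)
  lvl3: tbl 0x3B, slot 7 ⇒ 0x3D007 (P1/RW1/US1/PS0)
  → PA=0x3D326  (4 entries read)
#1 VA=0x1C3E01414 (w,user):
  lvl0: tbl 0x36, slot 0 ⇒ 0x3E007 (P1/RW1/US1/PS0)
  lvl1: tbl 0x3E, slot 7 ⇒ 0x40007 (P1/RW1/US1/PS0)
  lvl2: tbl 0x40, slot 31 ⇒ 0x42007 (P1/RW1/US1/PS0)
  lvl3: tbl 0x42, slot 1 ⇒ 0x44007 (P1/RW1/US1/PS0)
  → PA=0x44414  (4 entries read)
#2 VA=0x4830040D367 (r,user):
  lvl0: tbl 0x36, slot 9 ⇒ 0x45007 (P1/RW1/US1/PS0)
  lvl1: tbl 0x45, slot 12 ⇒ 0x49007 (P1/RW1/US1/PS0)
  lvl2: tbl 0x49, slot 2 ⇒ 0x4C007 (P1/RW1/US1/PS0)
  lvl3: tbl 0x4C, slot 13 ⇒ 0x4E007 (P1/RW1/US1/PS0)
  → PA=0x4E367  (4 entries read)
#3 VA=0x101C2800900 (w,kernel):
  lvl0: tbl 0x36, slot 2 ⇒ 0x50007 (P1/RW1/US1/PS0)
  lvl1: tbl 0x50, slot 7 ⇒ 0x53007 (P1/RW1/US1/PS0)
  lvl2: tbl 0x53, slot 20 ⇒ 0x15000 (P0/RW0/US0/PS0)
  ⇒ fault: PAGE_NOT_PRESENT  — 3 lookups
#4 VA=0xC8403E1C437 (r,user):
  lvl0: tbl 0x36, slot 25 ⇒ 0x56007 (P1/RW1/US1/PS0)
  lvl1: tbl 0x56, slot 16 ⇒ 0x57007 (P1/RW1/US1/PS0)
  lvl2: tbl 0x57, slot 31 ⇒ 0x58007 (P1/RW1/US1/PS0)
  lvl3: tbl 0x58, slot 28 ⇒ 0x59007 (P1/RW1/US1/PS0)
  → PA=0x59437  (4 entries read)
#5 VA=0x38183015BAB (r,user):
  lvl0: tbl 0x36, slot 7 ⇒ 0x5C007 (P1/RW1/US1/PS0)
  lvl1: tbl 0x5C, slot 6 ⇒ 0x5F007 (P1/RW1/US1/PS0)
  lvl2: tbl 0x5F, slot 24 ⇒ 0x60007 (P1/RW1/US1/PS0)
  lvl3: tbl 0x60, slot 21 ⇒ 0x62003 (P1/RW1/US0/PS0)
  ⇒ fault: PROTECTION_VIOLATION  — 4 lookups
#6 VA=0xE038041A229 (w,kernel):
  lvl0: tbl 0x36, slot 28 ⇒ 0x65007 (P1/RW1/US1/PS0)
  lvl1: tbl 0x65, slot 14 ⇒ 0x69007 (P1/RW1/US1/PS0)
  lvl2: tbl 0x69, slot 2 ⇒ 0x6D007 (P1/RW1/US1/PS0)
  lvl3: tbl 0x6D, slot 26 ⇒ 0x70007 (P1/RW1/US1/PS0)
  → PA=0x70229  (4 entries read)

Access #3 fault: PAGE_NOT_PRESENT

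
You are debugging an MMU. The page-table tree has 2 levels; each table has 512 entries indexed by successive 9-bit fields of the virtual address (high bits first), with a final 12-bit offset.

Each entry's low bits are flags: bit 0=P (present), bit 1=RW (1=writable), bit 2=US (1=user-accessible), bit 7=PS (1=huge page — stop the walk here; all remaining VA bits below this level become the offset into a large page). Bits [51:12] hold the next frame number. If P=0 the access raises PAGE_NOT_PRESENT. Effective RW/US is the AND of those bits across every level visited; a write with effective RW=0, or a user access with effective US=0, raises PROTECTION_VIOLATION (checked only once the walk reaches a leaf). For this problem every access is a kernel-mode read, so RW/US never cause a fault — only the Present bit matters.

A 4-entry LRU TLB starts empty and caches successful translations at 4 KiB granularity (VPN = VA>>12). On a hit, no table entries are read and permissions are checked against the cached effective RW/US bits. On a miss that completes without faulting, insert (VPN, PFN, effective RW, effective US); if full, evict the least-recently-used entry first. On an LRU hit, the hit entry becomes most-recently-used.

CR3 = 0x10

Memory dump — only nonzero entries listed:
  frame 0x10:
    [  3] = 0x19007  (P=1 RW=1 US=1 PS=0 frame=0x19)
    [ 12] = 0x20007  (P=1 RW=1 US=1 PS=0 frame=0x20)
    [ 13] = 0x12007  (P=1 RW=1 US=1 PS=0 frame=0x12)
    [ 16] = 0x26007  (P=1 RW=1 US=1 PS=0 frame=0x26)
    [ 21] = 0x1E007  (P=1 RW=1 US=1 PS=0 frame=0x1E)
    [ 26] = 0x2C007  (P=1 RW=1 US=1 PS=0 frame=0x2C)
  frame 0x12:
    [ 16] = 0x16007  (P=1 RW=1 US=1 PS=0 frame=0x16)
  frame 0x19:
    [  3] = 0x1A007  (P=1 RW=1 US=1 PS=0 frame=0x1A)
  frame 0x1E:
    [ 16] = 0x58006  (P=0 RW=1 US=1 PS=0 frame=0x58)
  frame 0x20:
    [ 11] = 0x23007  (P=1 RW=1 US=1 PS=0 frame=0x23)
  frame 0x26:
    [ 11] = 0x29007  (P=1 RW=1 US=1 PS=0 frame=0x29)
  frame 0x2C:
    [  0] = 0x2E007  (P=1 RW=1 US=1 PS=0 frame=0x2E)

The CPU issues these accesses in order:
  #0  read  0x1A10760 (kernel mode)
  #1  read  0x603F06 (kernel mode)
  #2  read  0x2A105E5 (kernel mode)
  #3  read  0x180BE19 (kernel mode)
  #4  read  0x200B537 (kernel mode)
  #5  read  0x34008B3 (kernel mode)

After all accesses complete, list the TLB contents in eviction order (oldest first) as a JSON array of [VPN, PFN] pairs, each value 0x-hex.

Per-access translation:
#0 VA=0x1A10760 (r,kernel):
  lvl0: tbl 0x10, slot 13 ⇒ 0x12007 (P1/RW1/US1/PS0)
  lvl1: tbl 0x12, slot 16 ⇒ 0x16007 (P1/RW1/US1/PS0)
  ⇒ phys 0x16760  [2 reads]
#1 VA=0x603F06 (r,kernel):
  lvl0: tbl 0x10, slot 3 ⇒ 0x19007 (P1/RW1/US1/PS0)
  lvl1: tbl 0x19, slot 3 ⇒ 0x1A007 (P1/RW1/US1/PS0)
  ⇒ phys 0x1AF06  [2 reads]
#2 VA=0x2A105E5 (r,kernel):
  lvl0: tbl 0x10, slot 21 ⇒ 0x1E007 (P1/RW1/US1/PS0)
  lvl1: tbl 0x1E, slot 16 ⇒ 0x58006 (P0/RW1/US1/PS0)
  ✗ PAGE_NOT_PRESENT  [2 reads]
#3 VA=0x180BE19 (r,kernel):
  lvl0: tbl 0x10, slot 12 ⇒ 0x20007 (P1/RW1/US1/PS0)
  lvl1: tbl 0x20, slot 11 ⇒ 0x23007 (P1/RW1/US1/PS0)
  ⇒ phys 0x23E19  [2 reads]
#4 VA=0x200B537 (r,kernel):
  lvl0: tbl 0x10, slot 16 ⇒ 0x26007 (P1/RW1/US1/PS0)
  lvl1: tbl 0x26, slot 11 ⇒ 0x29007 (P1/RW1/US1/PS0)
  ⇒ phys 0x29537  [2 reads]
#5 VA=0x34008B3 (r,kernel):
  lvl0: tbl 0x10, slot 26 ⇒ 0x2C007 (P1/RW1/US1/PS0)
  lvl1: tbl 0x2C, slot 0 ⇒ 0x2E007 (P1/RW1/US1/PS0)
  ⇒ phys 0x2E8B3  [2 reads]

TLB: [["0x603", "0x1A"], ["0x180B", "0x23"], ["0x200B", "0x29"], ["0x3400", "0x2E"]]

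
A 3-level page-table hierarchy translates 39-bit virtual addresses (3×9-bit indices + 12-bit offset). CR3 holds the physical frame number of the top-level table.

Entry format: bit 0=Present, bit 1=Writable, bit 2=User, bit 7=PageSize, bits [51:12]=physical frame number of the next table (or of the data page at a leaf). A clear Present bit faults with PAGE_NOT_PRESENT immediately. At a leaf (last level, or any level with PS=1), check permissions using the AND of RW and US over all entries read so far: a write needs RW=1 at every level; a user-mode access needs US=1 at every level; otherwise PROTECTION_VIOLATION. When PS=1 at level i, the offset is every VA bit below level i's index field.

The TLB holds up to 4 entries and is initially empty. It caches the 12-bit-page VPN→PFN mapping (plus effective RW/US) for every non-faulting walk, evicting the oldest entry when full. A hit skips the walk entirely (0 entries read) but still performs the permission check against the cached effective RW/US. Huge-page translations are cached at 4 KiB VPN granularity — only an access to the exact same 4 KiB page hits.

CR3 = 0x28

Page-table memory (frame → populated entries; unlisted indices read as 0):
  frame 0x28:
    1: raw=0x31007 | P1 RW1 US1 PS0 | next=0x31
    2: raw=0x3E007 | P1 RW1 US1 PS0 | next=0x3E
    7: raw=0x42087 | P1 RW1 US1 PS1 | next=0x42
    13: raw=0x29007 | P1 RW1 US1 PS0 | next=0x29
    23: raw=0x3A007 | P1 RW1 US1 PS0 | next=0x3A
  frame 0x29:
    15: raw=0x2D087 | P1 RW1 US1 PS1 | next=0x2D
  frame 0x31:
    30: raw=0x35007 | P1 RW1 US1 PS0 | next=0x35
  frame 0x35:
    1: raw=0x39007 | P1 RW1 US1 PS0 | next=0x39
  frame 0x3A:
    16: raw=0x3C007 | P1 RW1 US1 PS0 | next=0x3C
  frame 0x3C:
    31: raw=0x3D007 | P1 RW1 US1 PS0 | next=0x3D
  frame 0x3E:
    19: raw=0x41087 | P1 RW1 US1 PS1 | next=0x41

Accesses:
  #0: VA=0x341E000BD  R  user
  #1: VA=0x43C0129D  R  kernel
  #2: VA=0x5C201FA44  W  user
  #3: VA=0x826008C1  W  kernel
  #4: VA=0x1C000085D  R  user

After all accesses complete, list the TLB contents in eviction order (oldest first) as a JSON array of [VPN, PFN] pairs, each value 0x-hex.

Walk each access:
#0 VA=0x341E000BD (r,user):
  lvl0: tbl 0x28, slot 13 ⇒ 0x29007 (P1/RW1/US1/PS0)
  lvl1: tbl 0x29, slot 15 ⇒ 0x2D087 (P1/RW1/US1/PS1)
  → PA=0x2D0BD (huge @L1)  (2 entries read)
#1 VA=0x43C0129D (r,kernel):
  lvl0: tbl 0x28, slot 1 ⇒ 0x31007 (P1/RW1/US1/PS0)
  lvl1: tbl 0x31, slot 30 ⇒ 0x35007 (P1/RW1/US1/PS0)
  lvl2: tbl 0x35, slot 1 ⇒ 0x39007 (P1/RW1/US1/PS0)
  → PA=0x3929D  (3 entries read)
#2 VA=0x5C201FA44 (w,user):
  lvl0: tbl 0x28, slot 23 ⇒ 0x3A007 (P1/RW1/US1/PS0)
  lvl1: tbl 0x3A, slot 16 ⇒ 0x3C007 (P1/RW1/US1/PS0)
  lvl2: tbl 0x3C, slot 31 ⇒ 0x3D007 (P1/RW1/US1/PS0)
  → PA=0x3DA44  (3 entries read)
#3 VA=0x826008C1 (w,kernel):
  lvl0: tbl 0x28, slot 2 ⇒ 0x3E007 (P1/RW1/US1/PS0)
  lvl1: tbl 0x3E, slot 19 ⇒ 0x41087 (P1/RW1/US1/PS1)
  → PA=0x418C1 (huge @L1)  (2 entries read)
#4 VA=0x1C000085D (r,user):
  lvl0: tbl 0x28, slot 7 ⇒ 0x42087 (P1/RW1/US1/PS1)
  → PA=0x4285D (huge @L0)  (1 entries read)

TLB: [["0x43C01", "0x39"], ["0x5C201F", "0x3D"], ["0x82600", "0x41"], ["0x1C0000", "0x42"]]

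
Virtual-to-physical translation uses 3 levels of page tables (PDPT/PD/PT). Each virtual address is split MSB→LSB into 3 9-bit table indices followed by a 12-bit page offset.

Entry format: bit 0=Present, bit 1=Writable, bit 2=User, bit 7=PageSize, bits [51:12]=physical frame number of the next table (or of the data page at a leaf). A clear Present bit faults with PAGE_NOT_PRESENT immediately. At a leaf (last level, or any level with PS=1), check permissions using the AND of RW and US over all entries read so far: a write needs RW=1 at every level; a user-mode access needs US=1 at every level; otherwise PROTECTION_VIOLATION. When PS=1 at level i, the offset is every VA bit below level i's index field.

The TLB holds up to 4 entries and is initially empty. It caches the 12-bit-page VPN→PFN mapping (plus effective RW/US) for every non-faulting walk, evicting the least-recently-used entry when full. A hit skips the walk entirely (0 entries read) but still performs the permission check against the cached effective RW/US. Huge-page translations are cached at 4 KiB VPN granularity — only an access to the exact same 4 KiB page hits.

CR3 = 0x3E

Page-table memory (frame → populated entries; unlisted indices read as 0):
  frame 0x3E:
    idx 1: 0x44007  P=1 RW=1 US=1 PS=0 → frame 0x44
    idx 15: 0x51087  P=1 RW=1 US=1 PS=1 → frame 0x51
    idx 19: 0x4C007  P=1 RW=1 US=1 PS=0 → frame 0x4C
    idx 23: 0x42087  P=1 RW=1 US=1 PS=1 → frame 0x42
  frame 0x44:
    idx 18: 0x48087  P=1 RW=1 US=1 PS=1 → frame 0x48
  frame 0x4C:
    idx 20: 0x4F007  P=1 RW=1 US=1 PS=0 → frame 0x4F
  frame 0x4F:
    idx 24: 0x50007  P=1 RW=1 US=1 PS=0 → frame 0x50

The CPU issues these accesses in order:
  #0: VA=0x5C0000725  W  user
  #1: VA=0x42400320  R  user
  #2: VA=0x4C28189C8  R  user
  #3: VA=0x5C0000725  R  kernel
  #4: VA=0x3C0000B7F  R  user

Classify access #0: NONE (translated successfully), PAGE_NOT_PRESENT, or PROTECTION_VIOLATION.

Walk each access:
#0 VA=0x5C0000725 (w,user):
  L0: frame=0x3E idx=23 entry=0x42087 [P=1 RW=1 US=1 PS=1]
  → PA=0x42725 (huge @L0)  (1 entries read)
#1 VA=0x42400320 (r,user):
  L0: frame=0x3E idx=1 entry=0x44007 [P=1 RW=1 US=1 PS=0]
  L1: frame=0x44 idx=18 entry=0x48087 [P=1 RW=1 US=1 PS=1]
  → PA=0x48320 (huge @L1)  (2 entries read)
#2 VA=0x4C28189C8 (r,user):
  L0: frame=0x3E idx=19 entry=0x4C007 [P=1 RW=1 US=1 PS=0]
  L1: frame=0x4C idx=20 entry=0x4F007 [P=1 RW=1 US=1 PS=0]
  L2: frame=0x4F idx=24 entry=0x50007 [P=1 RW=1 US=1 PS=0]
  → PA=0x509C8  (3 entries read)
#3 VA=0x5C0000725 (r,kernel):
  TLB hit vpn=0x5C0000 → PA=0x42725
#4 VA=0x3C0000B7F (r,user):
  L0: frame=0x3E idx=15 entry=0x51087 [P=1 RW=1 US=1 PS=1]
  → PA=0x51B7F (huge @L0)  (1 entries read)

Access #0 fault: NONE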